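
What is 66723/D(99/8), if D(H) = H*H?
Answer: 1423424/3267 ≈ 435.70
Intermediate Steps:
D(H) = H²
66723/D(99/8) = 66723/((99/8)²) = 66723/(9801/64) = 66723*(64/9801) = 1423424/3267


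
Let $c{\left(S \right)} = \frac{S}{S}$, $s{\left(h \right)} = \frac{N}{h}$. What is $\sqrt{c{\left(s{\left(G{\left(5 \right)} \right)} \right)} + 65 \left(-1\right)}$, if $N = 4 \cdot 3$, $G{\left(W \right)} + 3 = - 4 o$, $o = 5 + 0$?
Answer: $8 i \approx 8.0 i$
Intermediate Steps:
$o = 5$
$G{\left(W \right)} = -23$ ($G{\left(W \right)} = -3 - 20 = -23$)
$N = 12$
$s{\left(h \right)} = \frac{12}{h}$
$c{\left(S \right)} = 1$
$\sqrt{c{\left(s{\left(G{\left(5 \right)} \right)} \right)} + 65 \left(-1\right)} = \sqrt{1 + 65 \left(-1\right)} = \sqrt{1 - 65} = \sqrt{-64} = 8 i$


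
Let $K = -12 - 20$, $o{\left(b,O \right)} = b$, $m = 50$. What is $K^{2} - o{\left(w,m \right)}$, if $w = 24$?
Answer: $1000$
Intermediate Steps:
$K = -32$
$K^{2} - o{\left(w,m \right)} = \left(-32\right)^{2} - 24 = 1024 - 24 = 1000$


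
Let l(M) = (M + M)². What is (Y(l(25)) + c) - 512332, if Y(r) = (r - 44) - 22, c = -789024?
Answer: -1298922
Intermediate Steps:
l(M) = 4*M² (l(M) = (2*M)² = 4*M²)
Y(r) = -66 + r (Y(r) = (-44 + r) - 22 = -66 + r)
(Y(l(25)) + c) - 512332 = ((-66 + 4*25²) - 789024) - 512332 = ((-66 + 4*625) - 789024) - 512332 = ((-66 + 2500) - 789024) - 512332 = (2434 - 789024) - 512332 = -786590 - 512332 = -1298922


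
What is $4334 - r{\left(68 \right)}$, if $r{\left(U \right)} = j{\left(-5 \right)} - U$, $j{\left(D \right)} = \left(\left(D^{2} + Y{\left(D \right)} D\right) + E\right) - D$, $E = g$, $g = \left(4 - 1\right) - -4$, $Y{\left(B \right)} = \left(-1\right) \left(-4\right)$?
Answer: $4385$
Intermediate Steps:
$Y{\left(B \right)} = 4$
$g = 7$ ($g = \left(4 - 1\right) + 4 = 3 + 4 = 7$)
$E = 7$
$j{\left(D \right)} = 7 + D^{2} + 3 D$ ($j{\left(D \right)} = \left(\left(D^{2} + 4 D\right) + 7\right) - D = \left(7 + D^{2} + 4 D\right) - D = 7 + D^{2} + 3 D$)
$r{\left(U \right)} = 17 - U$ ($r{\left(U \right)} = \left(7 + \left(-5\right)^{2} + 3 \left(-5\right)\right) - U = \left(7 + 25 - 15\right) - U = 17 - U$)
$4334 - r{\left(68 \right)} = 4334 - \left(17 - 68\right) = 4334 - -51 = 4334 + 51 = 4385$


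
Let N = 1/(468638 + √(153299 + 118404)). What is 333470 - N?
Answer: 73237116024654632/219621303341 + √271703/219621303341 ≈ 3.3347e+5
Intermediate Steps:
N = 1/(468638 + √271703) ≈ 2.1315e-6
333470 - N = 333470 - (468638/219621303341 - √271703/219621303341) = 333470 + (-468638/219621303341 + √271703/219621303341) = 73237116024654632/219621303341 + √271703/219621303341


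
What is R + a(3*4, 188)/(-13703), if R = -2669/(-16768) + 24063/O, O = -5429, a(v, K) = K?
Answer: -5347559134985/1247431666816 ≈ -4.2869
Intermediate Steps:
R = -388998383/91033472 (R = -2669/(-16768) + 24063/(-5429) = -2669*(-1/16768) + 24063*(-1/5429) = 2669/16768 - 24063/5429 = -388998383/91033472 ≈ -4.2731)
R + a(3*4, 188)/(-13703) = -388998383/91033472 + 188/(-13703) = -388998383/91033472 + 188*(-1/13703) = -388998383/91033472 - 188/13703 = -5347559134985/1247431666816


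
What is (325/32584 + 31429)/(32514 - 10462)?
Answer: 1024082861/718542368 ≈ 1.4252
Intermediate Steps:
(325/32584 + 31429)/(32514 - 10462) = (325*(1/32584) + 31429)/22052 = (325/32584 + 31429)*(1/22052) = (1024082861/32584)*(1/22052) = 1024082861/718542368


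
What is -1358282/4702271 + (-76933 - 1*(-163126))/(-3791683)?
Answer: -113377094141/363867775757 ≈ -0.31159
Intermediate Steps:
-1358282/4702271 + (-76933 - 1*(-163126))/(-3791683) = -1358282*1/4702271 + (-76933 + 163126)*(-1/3791683) = -1358282/4702271 + 86193*(-1/3791683) = -1358282/4702271 - 86193/3791683 = -113377094141/363867775757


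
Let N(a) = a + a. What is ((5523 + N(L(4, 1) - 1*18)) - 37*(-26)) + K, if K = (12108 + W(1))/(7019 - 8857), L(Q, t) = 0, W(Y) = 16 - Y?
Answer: 11841139/1838 ≈ 6442.4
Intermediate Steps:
N(a) = 2*a
K = -12123/1838 (K = (12108 + (16 - 1*1))/(7019 - 8857) = (12108 + (16 - 1))/(-1838) = (12108 + 15)*(-1/1838) = 12123*(-1/1838) = -12123/1838 ≈ -6.5958)
((5523 + N(L(4, 1) - 1*18)) - 37*(-26)) + K = ((5523 + 2*(0 - 1*18)) - 37*(-26)) - 12123/1838 = ((5523 + 2*(0 - 18)) + 962) - 12123/1838 = ((5523 + 2*(-18)) + 962) - 12123/1838 = ((5523 - 36) + 962) - 12123/1838 = (5487 + 962) - 12123/1838 = 6449 - 12123/1838 = 11841139/1838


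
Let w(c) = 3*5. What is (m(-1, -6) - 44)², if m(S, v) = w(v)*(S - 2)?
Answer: 7921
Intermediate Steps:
w(c) = 15
m(S, v) = -30 + 15*S (m(S, v) = 15*(S - 2) = 15*(-2 + S) = -30 + 15*S)
(m(-1, -6) - 44)² = ((-30 + 15*(-1)) - 44)² = ((-30 - 15) - 44)² = (-45 - 44)² = (-89)² = 7921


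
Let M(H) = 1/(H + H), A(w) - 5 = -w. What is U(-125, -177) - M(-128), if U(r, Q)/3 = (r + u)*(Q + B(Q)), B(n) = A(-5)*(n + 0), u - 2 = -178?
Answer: 450084097/256 ≈ 1.7581e+6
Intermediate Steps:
A(w) = 5 - w
u = -176 (u = 2 - 178 = -176)
M(H) = 1/(2*H)
B(n) = 10*n (B(n) = (5 - 1*(-5))*(n + 0) = (5 + 5)*n = 10*n)
U(r, Q) = 33*Q*(-176 + r) (U(r, Q) = 3*((r - 176)*(Q + 10*Q)) = 3*((-176 + r)*(11*Q)) = 3*(11*Q*(-176 + r)) = 33*Q*(-176 + r))
U(-125, -177) - M(-128) = 33*(-177)*(-176 - 125) - 1/(2*(-128)) = 33*(-177)*(-301) - (-1)/(2*128) = 1758141 - 1*(-1/256) = 1758141 + 1/256 = 450084097/256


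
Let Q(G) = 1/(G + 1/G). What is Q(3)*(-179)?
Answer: -537/10 ≈ -53.700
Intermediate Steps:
Q(3)*(-179) = (3/(1 + 3**2))*(-179) = (3/(1 + 9))*(-179) = (3/10)*(-179) = -537/10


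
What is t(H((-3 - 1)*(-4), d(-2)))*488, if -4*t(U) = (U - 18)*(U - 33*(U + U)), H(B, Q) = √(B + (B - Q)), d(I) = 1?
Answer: 245830 - 142740*√31 ≈ -5.4891e+5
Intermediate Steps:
H(B, Q) = √(-Q + 2*B)
t(U) = 65*U*(-18 + U)/4 (t(U) = -(U - 18)*(U - 33*(U + U))/4 = -(-18 + U)*(U - 66*U)/4 = -(-18 + U)*(-65*U)/4 = -(-65)*U*(-18 + U)/4 = 65*U*(-18 + U)/4)
t(H((-3 - 1)*(-4), d(-2)))*488 = (65*√(-1*1 + 2*((-3 - 1)*(-4)))*(-18 + √(-1*1 + 2*((-3 - 1)*(-4))))/4)*488 = (65*√(-1 + 2*(-4*(-4)))*(-18 + √(-1 + 2*(-4*(-4))))/4)*488 = (65*√(-1 + 2*16)*(-18 + √(-1 + 2*16))/4)*488 = (65*√(-1 + 32)*(-18 + √(-1 + 32))/4)*488 = (65*√31*(-18 + √31)/4)*488 = 7930*√31*(-18 + √31)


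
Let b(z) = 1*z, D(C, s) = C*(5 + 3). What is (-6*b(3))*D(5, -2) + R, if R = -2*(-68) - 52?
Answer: -636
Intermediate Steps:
D(C, s) = 8*C (D(C, s) = C*8 = 8*C)
R = 84 (R = 136 - 52 = 84)
b(z) = z
(-6*b(3))*D(5, -2) + R = (-6*3)*(8*5) + 84 = -18*40 + 84 = -720 + 84 = -636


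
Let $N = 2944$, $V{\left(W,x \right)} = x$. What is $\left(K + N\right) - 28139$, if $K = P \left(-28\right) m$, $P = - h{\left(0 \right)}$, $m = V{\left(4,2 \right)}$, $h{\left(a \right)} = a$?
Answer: $-25195$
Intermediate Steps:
$m = 2$
$P = 0$ ($P = \left(-1\right) 0 = 0$)
$K = 0$ ($K = 0 \left(-28\right) 2 = 0 \cdot 2 = 0$)
$\left(K + N\right) - 28139 = \left(0 + 2944\right) - 28139 = 2944 - 28139 = -25195$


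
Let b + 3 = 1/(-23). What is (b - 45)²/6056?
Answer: 1221025/3203624 ≈ 0.38114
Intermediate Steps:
b = -70/23 (b = -3 + 1/(-23) = -3 - 1/23 = -70/23 ≈ -3.0435)
(b - 45)²/6056 = (-70/23 - 45)²/6056 = (-1105/23)²*(1/6056) = (1221025/529)*(1/6056) = 1221025/3203624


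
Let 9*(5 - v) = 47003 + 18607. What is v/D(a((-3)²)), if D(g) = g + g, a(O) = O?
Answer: -7285/18 ≈ -404.72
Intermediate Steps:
D(g) = 2*g
v = -7285 (v = 5 - (47003 + 18607)/9 = 5 - ⅑*65610 = 5 - 7290 = -7285)
v/D(a((-3)²)) = -7285/(2*(-3)²) = -7285/(2*9) = -7285/18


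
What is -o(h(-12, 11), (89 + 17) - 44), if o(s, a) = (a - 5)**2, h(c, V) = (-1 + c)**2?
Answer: -3249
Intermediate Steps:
o(s, a) = (-5 + a)**2
-o(h(-12, 11), (89 + 17) - 44) = -(-5 + ((89 + 17) - 44))**2 = -(-5 + (106 - 44))**2 = -(-5 + 62)**2 = -1*57**2 = -1*3249 = -3249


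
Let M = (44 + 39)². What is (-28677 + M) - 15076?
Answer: -36864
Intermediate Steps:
M = 6889 (M = 83² = 6889)
(-28677 + M) - 15076 = (-28677 + 6889) - 15076 = -21788 - 15076 = -36864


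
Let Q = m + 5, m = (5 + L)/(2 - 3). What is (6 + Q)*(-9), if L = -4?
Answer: -90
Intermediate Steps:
m = -1 (m = (5 - 4)/(2 - 3) = 1/(-1) = 1*(-1) = -1)
Q = 4 (Q = -1 + 5 = 4)
(6 + Q)*(-9) = (6 + 4)*(-9) = 10*(-9) = -90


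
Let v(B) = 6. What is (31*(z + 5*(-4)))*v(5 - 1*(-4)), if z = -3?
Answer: -4278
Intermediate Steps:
(31*(z + 5*(-4)))*v(5 - 1*(-4)) = (31*(-3 + 5*(-4)))*6 = (31*(-3 - 20))*6 = (31*(-23))*6 = -713*6 = -4278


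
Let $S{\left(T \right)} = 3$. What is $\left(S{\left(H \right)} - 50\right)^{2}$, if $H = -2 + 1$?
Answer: $2209$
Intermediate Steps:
$H = -1$
$\left(S{\left(H \right)} - 50\right)^{2} = \left(3 - 50\right)^{2} = \left(-47\right)^{2} = 2209$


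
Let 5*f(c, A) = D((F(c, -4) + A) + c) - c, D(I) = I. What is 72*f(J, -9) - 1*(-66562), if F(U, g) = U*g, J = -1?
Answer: 66490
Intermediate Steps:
f(c, A) = -4*c/5 + A/5 (f(c, A) = (((c*(-4) + A) + c) - c)/5 = (((-4*c + A) + c) - c)/5 = (((A - 4*c) + c) - c)/5 = ((A - 3*c) - c)/5 = (A - 4*c)/5 = -4*c/5 + A/5)
72*f(J, -9) - 1*(-66562) = 72*(-4/5*(-1) + (1/5)*(-9)) - 1*(-66562) = 72*(4/5 - 9/5) + 66562 = 72*(-1) + 66562 = -72 + 66562 = 66490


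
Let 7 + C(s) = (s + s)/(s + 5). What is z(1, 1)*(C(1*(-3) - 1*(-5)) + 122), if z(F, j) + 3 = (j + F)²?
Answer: 809/7 ≈ 115.57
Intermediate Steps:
z(F, j) = -3 + (F + j)² (z(F, j) = -3 + (j + F)² = -3 + (F + j)²)
C(s) = -7 + 2*s/(5 + s) (C(s) = -7 + (s + s)/(s + 5) = -7 + (2*s)/(5 + s) = -7 + 2*s/(5 + s))
z(1, 1)*(C(1*(-3) - 1*(-5)) + 122) = (-3 + (1 + 1)²)*(5*(-7 - (1*(-3) - 1*(-5)))/(5 + (1*(-3) - 1*(-5))) + 122) = (-3 + 2²)*(5*(-7 - (-3 + 5))/(5 + (-3 + 5)) + 122) = (-3 + 4)*(5*(-7 - 1*2)/(5 + 2) + 122) = 1*(5*(-7 - 2)/7 + 122) = 1*(5*(⅐)*(-9) + 122) = 1*(-45/7 + 122) = 1*(809/7) = 809/7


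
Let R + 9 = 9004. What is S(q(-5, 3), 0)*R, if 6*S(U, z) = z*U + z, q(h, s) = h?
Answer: 0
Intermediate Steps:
R = 8995 (R = -9 + 9004 = 8995)
S(U, z) = z/6 + U*z/6 (S(U, z) = (z*U + z)/6 = (U*z + z)/6 = (z + U*z)/6 = z/6 + U*z/6)
S(q(-5, 3), 0)*R = ((⅙)*0*(1 - 5))*8995 = ((⅙)*0*(-4))*8995 = 0*8995 = 0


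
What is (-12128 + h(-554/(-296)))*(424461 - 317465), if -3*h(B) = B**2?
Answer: -21319805356885/16428 ≈ -1.2978e+9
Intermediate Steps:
h(B) = -B**2/3
(-12128 + h(-554/(-296)))*(424461 - 317465) = (-12128 - (-554/(-296))**2/3)*(424461 - 317465) = (-12128 - (-554*(-1/296))**2/3)*106996 = (-12128 - (277/148)**2/3)*106996 = (-12128 - 1/3*76729/21904)*106996 = (-12128 - 76729/65712)*106996 = -797031865/65712*106996 = -21319805356885/16428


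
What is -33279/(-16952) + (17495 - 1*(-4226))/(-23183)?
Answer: 403292665/392998216 ≈ 1.0262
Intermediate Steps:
-33279/(-16952) + (17495 - 1*(-4226))/(-23183) = -33279*(-1/16952) + (17495 + 4226)*(-1/23183) = 33279/16952 + 21721*(-1/23183) = 33279/16952 - 21721/23183 = 403292665/392998216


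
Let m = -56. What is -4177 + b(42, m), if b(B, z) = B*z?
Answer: -6529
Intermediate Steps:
-4177 + b(42, m) = -4177 + 42*(-56) = -4177 - 2352 = -6529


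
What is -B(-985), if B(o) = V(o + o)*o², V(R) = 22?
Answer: -21344950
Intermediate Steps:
B(o) = 22*o²
-B(-985) = -22*(-985)² = -22*970225 = -1*21344950 = -21344950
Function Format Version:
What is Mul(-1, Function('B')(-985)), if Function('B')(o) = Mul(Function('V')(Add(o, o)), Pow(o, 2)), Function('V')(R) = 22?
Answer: -21344950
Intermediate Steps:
Function('B')(o) = Mul(22, Pow(o, 2))
Mul(-1, Function('B')(-985)) = Mul(-1, Mul(22, Pow(-985, 2))) = Mul(-1, Mul(22, 970225)) = Mul(-1, 21344950) = -21344950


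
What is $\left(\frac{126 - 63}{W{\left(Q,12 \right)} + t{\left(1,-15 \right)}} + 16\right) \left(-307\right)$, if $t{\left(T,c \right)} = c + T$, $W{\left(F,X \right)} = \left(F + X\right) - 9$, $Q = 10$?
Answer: $14429$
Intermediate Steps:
$W{\left(F,X \right)} = -9 + F + X$
$t{\left(T,c \right)} = T + c$
$\left(\frac{126 - 63}{W{\left(Q,12 \right)} + t{\left(1,-15 \right)}} + 16\right) \left(-307\right) = \left(\frac{126 - 63}{\left(-9 + 10 + 12\right) + \left(1 - 15\right)} + 16\right) \left(-307\right) = \left(\frac{63}{13 - 14} + 16\right) \left(-307\right) = \left(\frac{63}{-1} + 16\right) \left(-307\right) = \left(63 \left(-1\right) + 16\right) \left(-307\right) = \left(-63 + 16\right) \left(-307\right) = \left(-47\right) \left(-307\right) = 14429$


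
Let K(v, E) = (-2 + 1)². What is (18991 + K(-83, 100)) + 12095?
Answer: 31087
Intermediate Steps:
K(v, E) = 1 (K(v, E) = (-1)² = 1)
(18991 + K(-83, 100)) + 12095 = (18991 + 1) + 12095 = 18992 + 12095 = 31087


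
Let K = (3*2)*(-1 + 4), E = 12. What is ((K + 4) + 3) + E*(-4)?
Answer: -23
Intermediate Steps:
K = 18 (K = 6*3 = 18)
((K + 4) + 3) + E*(-4) = ((18 + 4) + 3) + 12*(-4) = (22 + 3) - 48 = 25 - 48 = -23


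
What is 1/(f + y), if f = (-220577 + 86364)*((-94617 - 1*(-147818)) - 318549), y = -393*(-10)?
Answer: 1/35613155054 ≈ 2.8080e-11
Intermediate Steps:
y = 3930
f = 35613151124 (f = -134213*((-94617 + 147818) - 318549) = -134213*(53201 - 318549) = -134213*(-265348) = 35613151124)
1/(f + y) = 1/(35613151124 + 3930) = 1/35613155054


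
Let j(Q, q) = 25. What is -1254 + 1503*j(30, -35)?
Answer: 36321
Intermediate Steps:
-1254 + 1503*j(30, -35) = -1254 + 1503*25 = -1254 + 37575 = 36321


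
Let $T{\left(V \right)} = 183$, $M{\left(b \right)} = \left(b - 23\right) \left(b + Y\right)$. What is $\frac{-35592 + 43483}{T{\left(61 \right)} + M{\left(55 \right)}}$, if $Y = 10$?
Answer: $\frac{7891}{2263} \approx 3.487$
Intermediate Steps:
$M{\left(b \right)} = \left(-23 + b\right) \left(10 + b\right)$ ($M{\left(b \right)} = \left(b - 23\right) \left(b + 10\right) = \left(-23 + b\right) \left(10 + b\right)$)
$\frac{-35592 + 43483}{T{\left(61 \right)} + M{\left(55 \right)}} = \frac{-35592 + 43483}{183 - \left(945 - 3025\right)} = \frac{7891}{183 - -2080} = \frac{7891}{183 + 2080} = \frac{7891}{2263}$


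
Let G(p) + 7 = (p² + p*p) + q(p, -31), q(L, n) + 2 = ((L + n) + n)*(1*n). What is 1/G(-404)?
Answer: 1/340869 ≈ 2.9337e-6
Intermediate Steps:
q(L, n) = -2 + n*(L + 2*n) (q(L, n) = -2 + ((L + n) + n)*(1*n) = -2 + (L + 2*n)*n = -2 + n*(L + 2*n))
G(p) = 1913 - 31*p + 2*p² (G(p) = -7 + ((p² + p*p) + (-2 + 2*(-31)² + p*(-31))) = -7 + ((p² + p²) + (-2 + 2*961 - 31*p)) = -7 + (2*p² + (-2 + 1922 - 31*p)) = -7 + (2*p² + (1920 - 31*p)) = -7 + (1920 - 31*p + 2*p²) = 1913 - 31*p + 2*p²)
1/G(-404) = 1/(1913 - 31*(-404) + 2*(-404)²) = 1/(1913 + 12524 + 2*163216) = 1/(1913 + 12524 + 326432) = 1/340869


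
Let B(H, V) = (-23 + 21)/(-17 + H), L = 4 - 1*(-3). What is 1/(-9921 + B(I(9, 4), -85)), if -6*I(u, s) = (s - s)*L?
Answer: -17/168655 ≈ -0.00010080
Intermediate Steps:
L = 7 (L = 4 + 3 = 7)
I(u, s) = 0 (I(u, s) = -(s - s)*7/6 = -0*7 = -⅙*0 = 0)
B(H, V) = -2/(-17 + H)
1/(-9921 + B(I(9, 4), -85)) = 1/(-9921 - 2/(-17 + 0)) = 1/(-9921 - 2/(-17)) = 1/(-9921 - 2*(-1/17)) = 1/(-9921 + 2/17) = 1/(-168655/17) = -17/168655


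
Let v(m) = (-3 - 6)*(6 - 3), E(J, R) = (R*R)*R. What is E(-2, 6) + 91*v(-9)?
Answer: -2241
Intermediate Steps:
E(J, R) = R³ (E(J, R) = R²*R = R³)
v(m) = -27 (v(m) = -9*3 = -27)
E(-2, 6) + 91*v(-9) = 6³ + 91*(-27) = 216 - 2457 = -2241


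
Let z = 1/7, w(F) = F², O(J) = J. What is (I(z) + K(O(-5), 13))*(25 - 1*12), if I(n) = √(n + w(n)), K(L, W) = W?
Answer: 169 + 26*√2/7 ≈ 174.25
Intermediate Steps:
z = ⅐ ≈ 0.14286
I(n) = √(n + n²)
(I(z) + K(O(-5), 13))*(25 - 1*12) = (√((1 + ⅐)/7) + 13)*(25 - 1*12) = (√((⅐)*(8/7)) + 13)*(25 - 12) = (√(8/49) + 13)*13 = (2*√2/7 + 13)*13 = (13 + 2*√2/7)*13 = 169 + 26*√2/7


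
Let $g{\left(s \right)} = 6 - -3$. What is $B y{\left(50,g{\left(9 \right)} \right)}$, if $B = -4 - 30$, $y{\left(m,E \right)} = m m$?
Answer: $-85000$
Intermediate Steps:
$g{\left(s \right)} = 9$ ($g{\left(s \right)} = 6 + 3 = 9$)
$y{\left(m,E \right)} = m^{2}$
$B = -34$ ($B = -4 - 30 = -34$)
$B y{\left(50,g{\left(9 \right)} \right)} = - 34 \cdot 50^{2} = \left(-34\right) 2500 = -85000$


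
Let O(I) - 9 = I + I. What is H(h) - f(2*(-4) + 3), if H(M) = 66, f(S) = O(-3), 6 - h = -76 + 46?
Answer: 63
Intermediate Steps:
O(I) = 9 + 2*I (O(I) = 9 + (I + I) = 9 + 2*I)
h = 36 (h = 6 - (-76 + 46) = 6 - 1*(-30) = 6 + 30 = 36)
f(S) = 3 (f(S) = 9 + 2*(-3) = 9 - 6 = 3)
H(h) - f(2*(-4) + 3) = 66 - 1*3 = 66 - 3 = 63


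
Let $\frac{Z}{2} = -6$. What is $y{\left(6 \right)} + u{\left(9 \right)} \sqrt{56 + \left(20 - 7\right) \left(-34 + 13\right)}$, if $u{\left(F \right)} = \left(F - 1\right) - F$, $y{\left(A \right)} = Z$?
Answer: $-12 - i \sqrt{217} \approx -12.0 - 14.731 i$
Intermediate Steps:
$Z = -12$ ($Z = 2 \left(-6\right) = -12$)
$y{\left(A \right)} = -12$
$u{\left(F \right)} = -1$ ($u{\left(F \right)} = \left(F - 1\right) - F = \left(-1 + F\right) - F = -1$)
$y{\left(6 \right)} + u{\left(9 \right)} \sqrt{56 + \left(20 - 7\right) \left(-34 + 13\right)} = -12 - \sqrt{56 + \left(20 - 7\right) \left(-34 + 13\right)} = -12 - \sqrt{56 + 13 \left(-21\right)} = -12 - \sqrt{56 - 273} = -12 - \sqrt{-217} = -12 - i \sqrt{217}$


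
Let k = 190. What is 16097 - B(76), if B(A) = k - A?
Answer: 15983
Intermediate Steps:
B(A) = 190 - A
16097 - B(76) = 16097 - (190 - 1*76) = 16097 - (190 - 76) = 16097 - 1*114 = 16097 - 114 = 15983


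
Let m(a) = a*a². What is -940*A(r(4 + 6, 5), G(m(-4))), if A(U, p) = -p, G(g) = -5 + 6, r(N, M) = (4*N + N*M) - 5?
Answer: 940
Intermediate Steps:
r(N, M) = -5 + 4*N + M*N (r(N, M) = (4*N + M*N) - 5 = -5 + 4*N + M*N)
m(a) = a³
G(g) = 1
-940*A(r(4 + 6, 5), G(m(-4))) = -(-940) = -940*(-1) = 940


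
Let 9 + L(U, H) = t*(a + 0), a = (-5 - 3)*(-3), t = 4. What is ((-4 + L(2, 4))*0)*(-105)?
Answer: 0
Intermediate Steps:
a = 24 (a = -8*(-3) = 24)
L(U, H) = 87 (L(U, H) = -9 + 4*(24 + 0) = -9 + 4*24 = -9 + 96 = 87)
((-4 + L(2, 4))*0)*(-105) = ((-4 + 87)*0)*(-105) = (83*0)*(-105) = 0*(-105) = 0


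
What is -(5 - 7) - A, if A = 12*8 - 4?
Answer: -90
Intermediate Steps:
A = 92 (A = 96 - 4 = 92)
-(5 - 7) - A = -(5 - 7) - 1*92 = -1*(-2) - 92 = 2 - 92 = -90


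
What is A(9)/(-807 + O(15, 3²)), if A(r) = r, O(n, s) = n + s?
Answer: -1/87 ≈ -0.011494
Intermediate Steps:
A(9)/(-807 + O(15, 3²)) = 9/(-807 + (15 + 3²)) = 9/(-807 + (15 + 9)) = 9/(-807 + 24) = 9/(-783) = -1/783*9 = -1/87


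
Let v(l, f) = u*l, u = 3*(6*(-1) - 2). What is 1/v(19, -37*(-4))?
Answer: -1/456 ≈ -0.0021930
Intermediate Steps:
u = -24 (u = 3*(-6 - 2) = 3*(-8) = -24)
v(l, f) = -24*l
1/v(19, -37*(-4)) = 1/(-24*19) = 1/(-456) = -1/456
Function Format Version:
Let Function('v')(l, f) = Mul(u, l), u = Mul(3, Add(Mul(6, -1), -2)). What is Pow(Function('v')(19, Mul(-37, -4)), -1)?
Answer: Rational(-1, 456) ≈ -0.0021930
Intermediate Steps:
u = -24 (u = Mul(3, Add(-6, -2)) = Mul(3, -8) = -24)
Function('v')(l, f) = Mul(-24, l)
Pow(Function('v')(19, Mul(-37, -4)), -1) = Pow(Mul(-24, 19), -1) = Pow(-456, -1) = Rational(-1, 456)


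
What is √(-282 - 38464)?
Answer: I*√38746 ≈ 196.84*I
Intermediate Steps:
√(-282 - 38464) = √(-38746) = I*√38746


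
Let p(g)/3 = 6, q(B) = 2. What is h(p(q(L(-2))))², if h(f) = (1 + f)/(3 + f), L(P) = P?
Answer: 361/441 ≈ 0.81859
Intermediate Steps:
p(g) = 18 (p(g) = 3*6 = 18)
h(f) = (1 + f)/(3 + f)
h(p(q(L(-2))))² = ((1 + 18)/(3 + 18))² = (19/21)² = 361/441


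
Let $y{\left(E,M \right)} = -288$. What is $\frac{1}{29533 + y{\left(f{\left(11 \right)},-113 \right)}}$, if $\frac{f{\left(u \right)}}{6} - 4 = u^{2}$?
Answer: $\frac{1}{29245} \approx 3.4194 \cdot 10^{-5}$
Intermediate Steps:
$f{\left(u \right)} = 24 + 6 u^{2}$
$\frac{1}{29533 + y{\left(f{\left(11 \right)},-113 \right)}} = \frac{1}{29533 - 288} = \frac{1}{29245}$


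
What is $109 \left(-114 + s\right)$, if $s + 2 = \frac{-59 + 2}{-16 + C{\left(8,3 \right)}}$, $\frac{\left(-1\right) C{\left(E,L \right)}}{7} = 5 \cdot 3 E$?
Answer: $- \frac{10817051}{856} \approx -12637.0$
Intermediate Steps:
$C{\left(E,L \right)} = - 105 E$ ($C{\left(E,L \right)} = - 7 \cdot 5 \cdot 3 E = - 7 \cdot 15 E = - 105 E$)
$s = - \frac{1655}{856}$ ($s = -2 + \frac{-59 + 2}{-16 - 840} = -2 - \frac{57}{-16 - 840} = -2 - \frac{57}{-856} = -2 - - \frac{57}{856} = -2 + \frac{57}{856} = - \frac{1655}{856} \approx -1.9334$)
$109 \left(-114 + s\right) = 109 \left(-114 - \frac{1655}{856}\right) = 109 \left(- \frac{99239}{856}\right) = - \frac{10817051}{856}$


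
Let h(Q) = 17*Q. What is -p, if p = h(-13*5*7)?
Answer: 7735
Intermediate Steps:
p = -7735 (p = 17*(-13*5*7) = 17*(-65*7) = 17*(-455) = -7735)
-p = -1*(-7735) = 7735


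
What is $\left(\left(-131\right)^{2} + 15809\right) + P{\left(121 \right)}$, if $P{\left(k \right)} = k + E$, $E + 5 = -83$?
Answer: $33003$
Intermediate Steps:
$E = -88$ ($E = -5 - 83 = -88$)
$P{\left(k \right)} = -88 + k$ ($P{\left(k \right)} = k - 88 = -88 + k$)
$\left(\left(-131\right)^{2} + 15809\right) + P{\left(121 \right)} = \left(\left(-131\right)^{2} + 15809\right) + \left(-88 + 121\right) = \left(17161 + 15809\right) + 33 = 32970 + 33 = 33003$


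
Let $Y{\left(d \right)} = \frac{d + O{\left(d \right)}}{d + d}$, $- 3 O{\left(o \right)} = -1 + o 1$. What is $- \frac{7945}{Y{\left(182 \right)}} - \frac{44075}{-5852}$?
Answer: $- \frac{10151102701}{427196} \approx -23762.0$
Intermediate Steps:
$O{\left(o \right)} = \frac{1}{3} - \frac{o}{3}$ ($O{\left(o \right)} = - \frac{-1 + o 1}{3} = - \frac{-1 + o}{3} = \frac{1}{3} - \frac{o}{3}$)
$Y{\left(d \right)} = \frac{\frac{1}{3} + \frac{2 d}{3}}{2 d}$ ($Y{\left(d \right)} = \frac{d - \left(- \frac{1}{3} + \frac{d}{3}\right)}{d + d} = \frac{\frac{1}{3} + \frac{2 d}{3}}{2 d}$)
$- \frac{7945}{Y{\left(182 \right)}} - \frac{44075}{-5852} = - \frac{7945}{\frac{1}{6} \cdot \frac{1}{182} \left(1 + 2 \cdot 182\right)} - \frac{44075}{-5852} = - \frac{7945}{\frac{1}{6} \cdot \frac{1}{182} \left(1 + 364\right)} - - \frac{44075}{5852} = - \frac{7945}{\frac{1}{6} \cdot \frac{1}{182} \cdot 365} + \frac{44075}{5852} = - \frac{7945}{\frac{365}{1092}} + \frac{44075}{5852} = \left(-7945\right) \frac{1092}{365} + \frac{44075}{5852} = - \frac{1735188}{73} + \frac{44075}{5852} = - \frac{10151102701}{427196}$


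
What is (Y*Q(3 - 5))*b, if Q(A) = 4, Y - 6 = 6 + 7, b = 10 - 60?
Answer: -3800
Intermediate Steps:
b = -50
Y = 19 (Y = 6 + (6 + 7) = 6 + 13 = 19)
(Y*Q(3 - 5))*b = (19*4)*(-50) = 76*(-50) = -3800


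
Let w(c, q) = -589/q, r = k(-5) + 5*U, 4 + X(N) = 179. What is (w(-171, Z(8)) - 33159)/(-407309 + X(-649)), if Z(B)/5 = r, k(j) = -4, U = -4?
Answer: 3978491/48856080 ≈ 0.081433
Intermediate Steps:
X(N) = 175 (X(N) = -4 + 179 = 175)
r = -24 (r = -4 + 5*(-4) = -4 - 20 = -24)
Z(B) = -120 (Z(B) = 5*(-24) = -120)
(w(-171, Z(8)) - 33159)/(-407309 + X(-649)) = (-589/(-120) - 33159)/(-407309 + 175) = (-589*(-1/120) - 33159)/(-407134) = (589/120 - 33159)*(-1/407134) = -3978491/120*(-1/407134) = 3978491/48856080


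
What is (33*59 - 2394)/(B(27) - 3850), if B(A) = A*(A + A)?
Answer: 447/2392 ≈ 0.18687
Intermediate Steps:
B(A) = 2*A² (B(A) = A*(2*A) = 2*A²)
(33*59 - 2394)/(B(27) - 3850) = (33*59 - 2394)/(2*27² - 3850) = (1947 - 2394)/(2*729 - 3850) = -447/(1458 - 3850) = -447/(-2392) = -447*(-1/2392) = 447/2392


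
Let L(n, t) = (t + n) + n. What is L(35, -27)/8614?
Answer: 43/8614 ≈ 0.0049919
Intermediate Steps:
L(n, t) = t + 2*n (L(n, t) = (n + t) + n = t + 2*n)
L(35, -27)/8614 = (-27 + 2*35)/8614 = (-27 + 70)*(1/8614) = 43*(1/8614) = 43/8614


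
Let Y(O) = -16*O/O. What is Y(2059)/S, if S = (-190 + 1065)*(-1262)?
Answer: 8/552125 ≈ 1.4489e-5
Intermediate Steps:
Y(O) = -16 (Y(O) = -16*1 = -16)
S = -1104250 (S = 875*(-1262) = -1104250)
Y(2059)/S = -16/(-1104250) = -16*(-1/1104250) = 8/552125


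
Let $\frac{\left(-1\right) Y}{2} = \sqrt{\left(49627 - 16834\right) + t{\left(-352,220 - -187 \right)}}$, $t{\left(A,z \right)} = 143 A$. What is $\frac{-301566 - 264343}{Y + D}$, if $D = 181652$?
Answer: $- \frac{25699625417}{8249379819} - \frac{565909 i \sqrt{17543}}{16498759638} \approx -3.1153 - 0.004543 i$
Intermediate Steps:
$Y = - 2 i \sqrt{17543}$ ($Y = - 2 \sqrt{\left(49627 - 16834\right) + 143 \left(-352\right)} = - 2 \sqrt{32793 - 50336} = - 2 \sqrt{-17543} = - 2 i \sqrt{17543} \approx - 264.9 i$)
$\frac{-301566 - 264343}{Y + D} = \frac{-301566 - 264343}{- 2 i \sqrt{17543} + 181652} = - \frac{565909}{181652 - 2 i \sqrt{17543}}$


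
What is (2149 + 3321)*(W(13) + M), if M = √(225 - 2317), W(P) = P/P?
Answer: 5470 + 10940*I*√523 ≈ 5470.0 + 2.5019e+5*I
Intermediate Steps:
W(P) = 1
M = 2*I*√523 (M = √(-2092) = 2*I*√523 ≈ 45.738*I)
(2149 + 3321)*(W(13) + M) = (2149 + 3321)*(1 + 2*I*√523) = 5470*(1 + 2*I*√523) = 5470 + 10940*I*√523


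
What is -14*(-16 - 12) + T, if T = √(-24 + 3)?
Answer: 392 + I*√21 ≈ 392.0 + 4.5826*I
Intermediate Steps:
T = I*√21 (T = √(-21) = I*√21 ≈ 4.5826*I)
-14*(-16 - 12) + T = -14*(-16 - 12) + I*√21 = -14*(-28) + I*√21 = 392 + I*√21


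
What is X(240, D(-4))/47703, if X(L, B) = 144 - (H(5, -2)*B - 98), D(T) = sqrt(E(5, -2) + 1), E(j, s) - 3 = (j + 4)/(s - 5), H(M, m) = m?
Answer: 242/47703 + 2*sqrt(133)/333921 ≈ 0.0051421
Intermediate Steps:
E(j, s) = 3 + (4 + j)/(-5 + s) (E(j, s) = 3 + (j + 4)/(s - 5) = 3 + (4 + j)/(-5 + s))
D(T) = sqrt(133)/7 (D(T) = sqrt((-11 + 5 + 3*(-2))/(-5 - 2) + 1) = sqrt((-11 + 5 - 6)/(-7) + 1) = sqrt(-1/7*(-12) + 1) = sqrt(12/7 + 1) = sqrt(19/7) = sqrt(133)/7)
X(L, B) = 242 + 2*B (X(L, B) = 144 - (-2*B - 98) = 144 - (-98 - 2*B) = 144 + (98 + 2*B) = 242 + 2*B)
X(240, D(-4))/47703 = (242 + 2*(sqrt(133)/7))/47703 = (242 + 2*sqrt(133)/7)*(1/47703) = 242/47703 + 2*sqrt(133)/333921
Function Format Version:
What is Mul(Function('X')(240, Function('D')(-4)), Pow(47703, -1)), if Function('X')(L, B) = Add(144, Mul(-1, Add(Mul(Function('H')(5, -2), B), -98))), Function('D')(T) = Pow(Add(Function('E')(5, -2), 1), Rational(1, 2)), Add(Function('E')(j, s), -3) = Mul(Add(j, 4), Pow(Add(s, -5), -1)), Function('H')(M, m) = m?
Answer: Add(Rational(242, 47703), Mul(Rational(2, 333921), Pow(133, Rational(1, 2)))) ≈ 0.0051421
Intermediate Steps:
Function('E')(j, s) = Add(3, Mul(Pow(Add(-5, s), -1), Add(4, j))) (Function('E')(j, s) = Add(3, Mul(Add(j, 4), Pow(Add(s, -5), -1))) = Add(3, Mul(Add(4, j), Pow(Add(-5, s), -1))) = Add(3, Mul(Pow(Add(-5, s), -1), Add(4, j))))
Function('D')(T) = Mul(Rational(1, 7), Pow(133, Rational(1, 2))) (Function('D')(T) = Pow(Add(Mul(Pow(Add(-5, -2), -1), Add(-11, 5, Mul(3, -2))), 1), Rational(1, 2)) = Pow(Add(Mul(Pow(-7, -1), Add(-11, 5, -6)), 1), Rational(1, 2)) = Pow(Add(Mul(Rational(-1, 7), -12), 1), Rational(1, 2)) = Pow(Add(Rational(12, 7), 1), Rational(1, 2)) = Pow(Rational(19, 7), Rational(1, 2)) = Mul(Rational(1, 7), Pow(133, Rational(1, 2))))
Function('X')(L, B) = Add(242, Mul(2, B)) (Function('X')(L, B) = Add(144, Mul(-1, Add(Mul(-2, B), -98))) = Add(144, Mul(-1, Add(-98, Mul(-2, B)))) = Add(144, Add(98, Mul(2, B))) = Add(242, Mul(2, B)))
Mul(Function('X')(240, Function('D')(-4)), Pow(47703, -1)) = Mul(Add(242, Mul(2, Mul(Rational(1, 7), Pow(133, Rational(1, 2))))), Pow(47703, -1)) = Mul(Add(242, Mul(Rational(2, 7), Pow(133, Rational(1, 2)))), Rational(1, 47703)) = Add(Rational(242, 47703), Mul(Rational(2, 333921), Pow(133, Rational(1, 2))))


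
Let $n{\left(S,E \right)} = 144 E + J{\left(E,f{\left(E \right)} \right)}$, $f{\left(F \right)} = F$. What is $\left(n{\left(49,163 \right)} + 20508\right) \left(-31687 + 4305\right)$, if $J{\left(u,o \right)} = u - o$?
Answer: $-1204260360$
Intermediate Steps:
$n{\left(S,E \right)} = 144 E$ ($n{\left(S,E \right)} = 144 E + \left(E - E\right) = 144 E + 0 = 144 E$)
$\left(n{\left(49,163 \right)} + 20508\right) \left(-31687 + 4305\right) = \left(144 \cdot 163 + 20508\right) \left(-31687 + 4305\right) = \left(23472 + 20508\right) \left(-27382\right) = 43980 \left(-27382\right) = -1204260360$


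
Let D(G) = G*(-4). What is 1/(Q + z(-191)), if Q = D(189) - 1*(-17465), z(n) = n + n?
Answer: 1/16327 ≈ 6.1248e-5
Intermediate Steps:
D(G) = -4*G
z(n) = 2*n
Q = 16709 (Q = -4*189 - 1*(-17465) = -756 + 17465 = 16709)
1/(Q + z(-191)) = 1/(16709 + 2*(-191)) = 1/(16709 - 382) = 1/16327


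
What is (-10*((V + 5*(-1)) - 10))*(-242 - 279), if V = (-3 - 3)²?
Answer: 109410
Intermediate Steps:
V = 36 (V = (-6)² = 36)
(-10*((V + 5*(-1)) - 10))*(-242 - 279) = (-10*((36 + 5*(-1)) - 10))*(-242 - 279) = -10*((36 - 5) - 10)*(-521) = -10*(31 - 10)*(-521) = -10*21*(-521) = -210*(-521) = 109410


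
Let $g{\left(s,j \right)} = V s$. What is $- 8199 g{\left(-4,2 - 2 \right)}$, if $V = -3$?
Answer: $-98388$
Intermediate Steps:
$g{\left(s,j \right)} = - 3 s$
$- 8199 g{\left(-4,2 - 2 \right)} = - 8199 \left(\left(-3\right) \left(-4\right)\right) = \left(-8199\right) 12 = -98388$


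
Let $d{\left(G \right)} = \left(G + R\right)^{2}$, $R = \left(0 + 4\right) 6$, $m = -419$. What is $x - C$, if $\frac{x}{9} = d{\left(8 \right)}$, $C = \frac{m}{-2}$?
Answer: $\frac{18013}{2} \approx 9006.5$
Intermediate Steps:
$R = 24$ ($R = 4 \cdot 6 = 24$)
$d{\left(G \right)} = \left(24 + G\right)^{2}$ ($d{\left(G \right)} = \left(G + 24\right)^{2} = \left(24 + G\right)^{2}$)
$C = \frac{419}{2}$ ($C = - \frac{419}{-2} = \left(-419\right) \left(- \frac{1}{2}\right) = \frac{419}{2} \approx 209.5$)
$x = 9216$ ($x = 9 \left(24 + 8\right)^{2} = 9 \cdot 32^{2} = 9 \cdot 1024 = 9216$)
$x - C = 9216 - \frac{419}{2} = \frac{18013}{2}$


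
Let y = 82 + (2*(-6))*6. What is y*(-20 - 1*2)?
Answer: -220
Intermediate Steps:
y = 10 (y = 82 - 12*6 = 82 - 72 = 10)
y*(-20 - 1*2) = 10*(-20 - 1*2) = 10*(-20 - 2) = 10*(-22) = -220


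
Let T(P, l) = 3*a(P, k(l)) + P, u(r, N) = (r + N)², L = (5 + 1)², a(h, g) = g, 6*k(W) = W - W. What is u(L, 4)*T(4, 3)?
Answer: 6400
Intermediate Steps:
k(W) = 0 (k(W) = (W - W)/6 = (⅙)*0 = 0)
L = 36 (L = 6² = 36)
u(r, N) = (N + r)²
T(P, l) = P (T(P, l) = 3*0 + P = 0 + P = P)
u(L, 4)*T(4, 3) = (4 + 36)²*4 = 40²*4 = 1600*4 = 6400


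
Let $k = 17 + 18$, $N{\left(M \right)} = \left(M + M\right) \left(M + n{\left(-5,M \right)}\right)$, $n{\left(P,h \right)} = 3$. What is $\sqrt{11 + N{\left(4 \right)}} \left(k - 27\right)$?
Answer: $8 \sqrt{67} \approx 65.483$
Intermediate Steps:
$N{\left(M \right)} = 2 M \left(3 + M\right)$ ($N{\left(M \right)} = \left(M + M\right) \left(M + 3\right) = 2 M \left(3 + M\right)$)
$k = 35$
$\sqrt{11 + N{\left(4 \right)}} \left(k - 27\right) = \sqrt{11 + 2 \cdot 4 \left(3 + 4\right)} \left(35 - 27\right) = \sqrt{11 + 2 \cdot 4 \cdot 7} \cdot 8 = \sqrt{11 + 56} \cdot 8 = \sqrt{67} \cdot 8 = 8 \sqrt{67}$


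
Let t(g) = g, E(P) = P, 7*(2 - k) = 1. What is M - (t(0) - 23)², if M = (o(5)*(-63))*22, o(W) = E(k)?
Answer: -3103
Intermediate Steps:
k = 13/7 (k = 2 - ⅐*1 = 2 - ⅐ = 13/7 ≈ 1.8571)
o(W) = 13/7
M = -2574 (M = ((13/7)*(-63))*22 = -117*22 = -2574)
M - (t(0) - 23)² = -2574 - (0 - 23)² = -2574 - 1*(-23)² = -2574 - 1*529 = -2574 - 529 = -3103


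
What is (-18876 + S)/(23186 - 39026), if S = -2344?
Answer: 1061/792 ≈ 1.3396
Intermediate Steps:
(-18876 + S)/(23186 - 39026) = (-18876 - 2344)/(23186 - 39026) = -21220/(-15840) = -21220*(-1/15840) = 1061/792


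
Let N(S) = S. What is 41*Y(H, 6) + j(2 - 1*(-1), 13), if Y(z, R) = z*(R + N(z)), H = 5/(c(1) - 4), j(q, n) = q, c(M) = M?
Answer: -2638/9 ≈ -293.11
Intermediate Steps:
H = -5/3 (H = 5/(1 - 4) = 5/(-3) = 5*(-1/3) = -5/3 ≈ -1.6667)
Y(z, R) = z*(R + z)
41*Y(H, 6) + j(2 - 1*(-1), 13) = 41*(-5*(6 - 5/3)/3) + (2 - 1*(-1)) = 41*(-5/3*13/3) + (2 + 1) = 41*(-65/9) + 3 = -2665/9 + 3 = -2638/9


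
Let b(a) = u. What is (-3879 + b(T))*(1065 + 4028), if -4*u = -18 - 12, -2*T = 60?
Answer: -39435099/2 ≈ -1.9718e+7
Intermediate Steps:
T = -30 (T = -1/2*60 = -30)
u = 15/2 (u = -(-18 - 12)/4 = -1/4*(-30) = 15/2 ≈ 7.5000)
b(a) = 15/2
(-3879 + b(T))*(1065 + 4028) = (-3879 + 15/2)*(1065 + 4028) = -7743/2*5093 = -39435099/2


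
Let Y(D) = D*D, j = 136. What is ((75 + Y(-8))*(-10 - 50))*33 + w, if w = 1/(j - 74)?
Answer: -17063639/62 ≈ -2.7522e+5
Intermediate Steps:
Y(D) = D²
w = 1/62 (w = 1/(136 - 74) = 1/62 ≈ 0.016129)
((75 + Y(-8))*(-10 - 50))*33 + w = ((75 + (-8)²)*(-10 - 50))*33 + 1/62 = ((75 + 64)*(-60))*33 + 1/62 = (139*(-60))*33 + 1/62 = -8340*33 + 1/62 = -275220 + 1/62 = -17063639/62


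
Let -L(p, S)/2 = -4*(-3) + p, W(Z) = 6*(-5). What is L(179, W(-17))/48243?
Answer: -382/48243 ≈ -0.0079183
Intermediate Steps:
W(Z) = -30
L(p, S) = -24 - 2*p (L(p, S) = -2*(-4*(-3) + p) = -2*(12 + p) = -24 - 2*p)
L(179, W(-17))/48243 = (-24 - 2*179)/48243 = (-24 - 358)*(1/48243) = -382*1/48243 = -382/48243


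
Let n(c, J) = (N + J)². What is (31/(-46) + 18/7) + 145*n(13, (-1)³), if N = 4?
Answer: 420821/322 ≈ 1306.9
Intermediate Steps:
n(c, J) = (4 + J)²
(31/(-46) + 18/7) + 145*n(13, (-1)³) = (31/(-46) + 18/7) + 145*(4 + (-1)³)² = (31*(-1/46) + 18*(⅐)) + 145*(4 - 1)² = (-31/46 + 18/7) + 145*3² = 611/322 + 145*9 = 611/322 + 1305 = 420821/322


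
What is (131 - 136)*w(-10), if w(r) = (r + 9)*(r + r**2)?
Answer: 450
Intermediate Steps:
w(r) = (9 + r)*(r + r**2)
(131 - 136)*w(-10) = (131 - 136)*(-10*(9 + (-10)**2 + 10*(-10))) = -(-50)*(9 + 100 - 100) = -(-50)*9 = -5*(-90) = 450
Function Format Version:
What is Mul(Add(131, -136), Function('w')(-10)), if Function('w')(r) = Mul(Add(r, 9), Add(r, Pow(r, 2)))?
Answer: 450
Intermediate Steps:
Function('w')(r) = Mul(Add(9, r), Add(r, Pow(r, 2)))
Mul(Add(131, -136), Function('w')(-10)) = Mul(Add(131, -136), Mul(-10, Add(9, Pow(-10, 2), Mul(10, -10)))) = Mul(-5, Mul(-10, Add(9, 100, -100))) = Mul(-5, Mul(-10, 9)) = Mul(-5, -90) = 450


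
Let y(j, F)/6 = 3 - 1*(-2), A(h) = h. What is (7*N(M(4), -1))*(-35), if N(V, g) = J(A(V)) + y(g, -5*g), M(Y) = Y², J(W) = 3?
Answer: -8085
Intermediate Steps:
y(j, F) = 30 (y(j, F) = 6*(3 - 1*(-2)) = 6*(3 + 2) = 6*5 = 30)
N(V, g) = 33 (N(V, g) = 3 + 30 = 33)
(7*N(M(4), -1))*(-35) = (7*33)*(-35) = 231*(-35) = -8085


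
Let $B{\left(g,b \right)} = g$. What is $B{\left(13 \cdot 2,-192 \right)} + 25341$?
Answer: $25367$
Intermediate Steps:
$B{\left(13 \cdot 2,-192 \right)} + 25341 = 13 \cdot 2 + 25341 = 26 + 25341 = 25367$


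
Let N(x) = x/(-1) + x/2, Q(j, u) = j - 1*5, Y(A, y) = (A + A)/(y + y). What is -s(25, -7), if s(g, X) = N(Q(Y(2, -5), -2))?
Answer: -27/10 ≈ -2.7000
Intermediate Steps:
Y(A, y) = A/y (Y(A, y) = (2*A)/((2*y)) = (2*A)*(1/(2*y)) = A/y)
Q(j, u) = -5 + j (Q(j, u) = j - 5 = -5 + j)
N(x) = -x/2 (N(x) = x*(-1) + x*(½) = -x + x/2 = -x/2)
s(g, X) = 27/10 (s(g, X) = -(-5 + 2/(-5))/2 = -(-5 + 2*(-⅕))/2 = -(-5 - ⅖)/2 = -½*(-27/5) = 27/10)
-s(25, -7) = -1*27/10 = -27/10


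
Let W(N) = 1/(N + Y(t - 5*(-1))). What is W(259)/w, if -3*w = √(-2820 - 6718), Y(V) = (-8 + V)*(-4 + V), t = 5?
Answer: 3*I*√9538/2584798 ≈ 0.00011335*I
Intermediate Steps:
W(N) = 1/(12 + N) (W(N) = 1/(N + (32 + (5 - 5*(-1))² - 12*(5 - 5*(-1)))) = 1/(N + (32 + (5 + 5)² - 12*(5 + 5))) = 1/(N + (32 + 10² - 12*10)) = 1/(N + (32 + 100 - 120)) = 1/(N + 12) = 1/(12 + N))
w = -I*√9538/3 (w = -√(-2820 - 6718)/3 = -I*√9538/3 ≈ -32.554*I)
W(259)/w = 1/((12 + 259)*((-I*√9538/3))) = (3*I*√9538/9538)/271 = 3*I*√9538/2584798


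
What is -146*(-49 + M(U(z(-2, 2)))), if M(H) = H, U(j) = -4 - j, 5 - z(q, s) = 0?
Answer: 8468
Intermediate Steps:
z(q, s) = 5 (z(q, s) = 5 - 1*0 = 5 + 0 = 5)
-146*(-49 + M(U(z(-2, 2)))) = -146*(-49 + (-4 - 1*5)) = -146*(-49 + (-4 - 5)) = -146*(-49 - 9) = -146*(-58) = 8468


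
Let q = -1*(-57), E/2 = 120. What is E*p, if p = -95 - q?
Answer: -36480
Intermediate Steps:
E = 240 (E = 2*120 = 240)
q = 57
p = -152 (p = -95 - 1*57 = -95 - 57 = -152)
E*p = 240*(-152) = -36480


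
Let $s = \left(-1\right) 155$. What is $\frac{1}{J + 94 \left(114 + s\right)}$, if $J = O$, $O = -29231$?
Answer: $- \frac{1}{33085} \approx -3.0225 \cdot 10^{-5}$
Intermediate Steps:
$s = -155$
$J = -29231$
$\frac{1}{J + 94 \left(114 + s\right)} = \frac{1}{-29231 + 94 \left(114 - 155\right)} = \frac{1}{-29231 + 94 \left(-41\right)} = \frac{1}{-29231 - 3854} = \frac{1}{-33085} = - \frac{1}{33085}$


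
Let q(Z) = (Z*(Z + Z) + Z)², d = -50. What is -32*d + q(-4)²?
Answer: 616256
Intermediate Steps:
q(Z) = (Z + 2*Z²)² (q(Z) = (Z*(2*Z) + Z)² = (2*Z² + Z)² = (Z + 2*Z²)²)
-32*d + q(-4)² = -32*(-50) + ((-4)²*(1 + 2*(-4))²)² = 1600 + (16*(1 - 8)²)² = 1600 + (16*(-7)²)² = 1600 + (16*49)² = 1600 + 784² = 1600 + 614656 = 616256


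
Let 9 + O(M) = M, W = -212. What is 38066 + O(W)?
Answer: 37845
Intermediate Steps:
O(M) = -9 + M
38066 + O(W) = 38066 + (-9 - 212) = 38066 - 221 = 37845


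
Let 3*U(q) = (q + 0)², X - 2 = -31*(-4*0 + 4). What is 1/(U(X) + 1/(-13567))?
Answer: 40701/201931225 ≈ 0.00020156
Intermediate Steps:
X = -122 (X = 2 - 31*(-4*0 + 4) = 2 - 31*(0 + 4) = 2 - 31*4 = 2 - 124 = -122)
U(q) = q²/3 (U(q) = (q + 0)²/3 = q²/3)
1/(U(X) + 1/(-13567)) = 1/((⅓)*(-122)² + 1/(-13567)) = 1/((⅓)*14884 - 1/13567) = 1/(14884/3 - 1/13567) = 1/(201931225/40701) = 40701/201931225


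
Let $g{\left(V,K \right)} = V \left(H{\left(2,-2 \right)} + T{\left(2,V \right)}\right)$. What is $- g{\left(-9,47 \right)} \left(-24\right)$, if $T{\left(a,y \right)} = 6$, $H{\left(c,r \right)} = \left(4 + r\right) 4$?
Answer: $-3024$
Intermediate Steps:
$H{\left(c,r \right)} = 16 + 4 r$
$g{\left(V,K \right)} = 14 V$ ($g{\left(V,K \right)} = V \left(\left(16 + 4 \left(-2\right)\right) + 6\right) = V \left(\left(16 - 8\right) + 6\right) = V \left(8 + 6\right) = V 14 = 14 V$)
$- g{\left(-9,47 \right)} \left(-24\right) = - 14 \left(-9\right) \left(-24\right) = \left(-1\right) \left(-126\right) \left(-24\right) = 126 \left(-24\right) = -3024$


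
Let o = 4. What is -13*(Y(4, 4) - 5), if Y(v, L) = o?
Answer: 13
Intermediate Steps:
Y(v, L) = 4
-13*(Y(4, 4) - 5) = -13*(4 - 5) = -13*(-1) = 13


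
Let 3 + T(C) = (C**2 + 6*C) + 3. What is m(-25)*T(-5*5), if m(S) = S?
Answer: -11875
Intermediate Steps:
T(C) = C**2 + 6*C (T(C) = -3 + ((C**2 + 6*C) + 3) = -3 + (3 + C**2 + 6*C) = C**2 + 6*C)
m(-25)*T(-5*5) = -25*(-5*5)*(6 - 5*5) = -(-625)*(6 - 25) = -(-625)*(-19) = -25*475 = -11875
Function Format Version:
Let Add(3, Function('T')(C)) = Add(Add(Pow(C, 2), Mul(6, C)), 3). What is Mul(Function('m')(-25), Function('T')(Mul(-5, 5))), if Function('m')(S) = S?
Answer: -11875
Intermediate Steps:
Function('T')(C) = Add(Pow(C, 2), Mul(6, C)) (Function('T')(C) = Add(-3, Add(Add(Pow(C, 2), Mul(6, C)), 3)) = Add(-3, Add(3, Pow(C, 2), Mul(6, C))) = Add(Pow(C, 2), Mul(6, C)))
Mul(Function('m')(-25), Function('T')(Mul(-5, 5))) = Mul(-25, Mul(Mul(-5, 5), Add(6, Mul(-5, 5)))) = Mul(-25, Mul(-25, Add(6, -25))) = Mul(-25, Mul(-25, -19)) = Mul(-25, 475) = -11875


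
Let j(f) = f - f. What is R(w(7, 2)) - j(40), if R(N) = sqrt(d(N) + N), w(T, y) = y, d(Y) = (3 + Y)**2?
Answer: 3*sqrt(3) ≈ 5.1962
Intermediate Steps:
j(f) = 0
R(N) = sqrt(N + (3 + N)**2) (R(N) = sqrt((3 + N)**2 + N) = sqrt(N + (3 + N)**2))
R(w(7, 2)) - j(40) = sqrt(2 + (3 + 2)**2) - 1*0 = sqrt(2 + 5**2) + 0 = sqrt(2 + 25) + 0 = sqrt(27) + 0 = 3*sqrt(3) + 0 = 3*sqrt(3)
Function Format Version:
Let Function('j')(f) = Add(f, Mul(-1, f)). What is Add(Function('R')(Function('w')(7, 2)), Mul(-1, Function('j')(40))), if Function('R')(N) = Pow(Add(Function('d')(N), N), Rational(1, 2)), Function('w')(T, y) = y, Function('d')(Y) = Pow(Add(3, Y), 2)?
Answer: Mul(3, Pow(3, Rational(1, 2))) ≈ 5.1962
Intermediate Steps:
Function('j')(f) = 0
Function('R')(N) = Pow(Add(N, Pow(Add(3, N), 2)), Rational(1, 2)) (Function('R')(N) = Pow(Add(Pow(Add(3, N), 2), N), Rational(1, 2)) = Pow(Add(N, Pow(Add(3, N), 2)), Rational(1, 2)))
Add(Function('R')(Function('w')(7, 2)), Mul(-1, Function('j')(40))) = Add(Pow(Add(2, Pow(Add(3, 2), 2)), Rational(1, 2)), Mul(-1, 0)) = Add(Pow(Add(2, Pow(5, 2)), Rational(1, 2)), 0) = Add(Pow(Add(2, 25), Rational(1, 2)), 0) = Add(Pow(27, Rational(1, 2)), 0) = Add(Mul(3, Pow(3, Rational(1, 2))), 0) = Mul(3, Pow(3, Rational(1, 2)))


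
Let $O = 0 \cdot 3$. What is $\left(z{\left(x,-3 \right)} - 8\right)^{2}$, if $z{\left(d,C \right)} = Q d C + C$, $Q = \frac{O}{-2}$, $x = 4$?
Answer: $121$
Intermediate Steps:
$O = 0$
$Q = 0$ ($Q = \frac{0}{-2} = 0 \left(- \frac{1}{2}\right) = 0$)
$z{\left(d,C \right)} = C$ ($z{\left(d,C \right)} = 0 d C + C = 0 C + C = 0 + C = C$)
$\left(z{\left(x,-3 \right)} - 8\right)^{2} = \left(-3 - 8\right)^{2} = \left(-11\right)^{2} = 121$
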